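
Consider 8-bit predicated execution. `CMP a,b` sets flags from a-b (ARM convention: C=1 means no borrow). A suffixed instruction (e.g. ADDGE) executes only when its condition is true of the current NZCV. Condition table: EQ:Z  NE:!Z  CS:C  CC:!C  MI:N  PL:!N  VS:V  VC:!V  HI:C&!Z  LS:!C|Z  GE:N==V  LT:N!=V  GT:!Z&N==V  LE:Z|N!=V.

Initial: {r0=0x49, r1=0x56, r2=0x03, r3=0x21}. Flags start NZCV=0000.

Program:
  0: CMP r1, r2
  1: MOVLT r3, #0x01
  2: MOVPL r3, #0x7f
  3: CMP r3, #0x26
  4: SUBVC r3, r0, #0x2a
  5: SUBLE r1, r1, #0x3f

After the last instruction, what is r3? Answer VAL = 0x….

VAL = 0x1f

0: ✓ CMP  NZCV=0010
1: · MOVLT
2: ✓ MOVPL  r3←0x7f
3: ✓ CMP  NZCV=0010
4: ✓ SUBVC  r3←0x1f
5: · SUBLE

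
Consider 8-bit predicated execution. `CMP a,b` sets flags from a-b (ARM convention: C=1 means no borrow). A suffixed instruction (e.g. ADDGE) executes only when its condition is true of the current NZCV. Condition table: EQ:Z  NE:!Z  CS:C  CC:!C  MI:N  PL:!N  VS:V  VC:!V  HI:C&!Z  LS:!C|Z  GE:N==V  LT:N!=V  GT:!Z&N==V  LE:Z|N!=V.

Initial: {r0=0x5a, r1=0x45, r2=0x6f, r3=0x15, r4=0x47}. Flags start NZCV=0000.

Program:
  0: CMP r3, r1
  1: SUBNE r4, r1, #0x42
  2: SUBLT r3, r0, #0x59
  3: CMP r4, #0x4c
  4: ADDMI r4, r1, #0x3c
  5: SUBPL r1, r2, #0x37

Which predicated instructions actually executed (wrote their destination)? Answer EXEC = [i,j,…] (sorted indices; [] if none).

EXEC = [1,2,4]

[0] flags=1000 → (cmp)
[1] flags=1000 NE?T → r4=0x03
[2] flags=1000 LT?T → r3=0x01
[3] flags=1000 → (cmp)
[4] flags=1000 MI?T → r4=0x81
[5] flags=1000 PL?F → skip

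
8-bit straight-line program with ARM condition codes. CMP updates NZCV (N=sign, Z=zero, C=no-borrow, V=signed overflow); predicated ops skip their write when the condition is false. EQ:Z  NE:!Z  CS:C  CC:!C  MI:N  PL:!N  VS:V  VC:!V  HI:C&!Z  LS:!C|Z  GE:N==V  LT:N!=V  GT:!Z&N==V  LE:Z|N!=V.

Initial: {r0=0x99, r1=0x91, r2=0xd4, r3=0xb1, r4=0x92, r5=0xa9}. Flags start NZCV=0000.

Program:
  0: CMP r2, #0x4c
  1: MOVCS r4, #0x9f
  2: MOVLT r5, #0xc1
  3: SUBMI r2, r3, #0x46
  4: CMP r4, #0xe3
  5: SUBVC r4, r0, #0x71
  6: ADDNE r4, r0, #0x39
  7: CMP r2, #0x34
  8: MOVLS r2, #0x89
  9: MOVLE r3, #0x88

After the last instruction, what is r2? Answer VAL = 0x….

VAL = 0x6b

[0] flags=1010 → (cmp)
[1] flags=1010 CS?T → r4=0x9f
[2] flags=1010 LT?T → r5=0xc1
[3] flags=1010 MI?T → r2=0x6b
[4] flags=1000 → (cmp)
[5] flags=1000 VC?T → r4=0x28
[6] flags=1000 NE?T → r4=0xd2
[7] flags=0010 → (cmp)
[8] flags=0010 LS?F → skip
[9] flags=0010 LE?F → skip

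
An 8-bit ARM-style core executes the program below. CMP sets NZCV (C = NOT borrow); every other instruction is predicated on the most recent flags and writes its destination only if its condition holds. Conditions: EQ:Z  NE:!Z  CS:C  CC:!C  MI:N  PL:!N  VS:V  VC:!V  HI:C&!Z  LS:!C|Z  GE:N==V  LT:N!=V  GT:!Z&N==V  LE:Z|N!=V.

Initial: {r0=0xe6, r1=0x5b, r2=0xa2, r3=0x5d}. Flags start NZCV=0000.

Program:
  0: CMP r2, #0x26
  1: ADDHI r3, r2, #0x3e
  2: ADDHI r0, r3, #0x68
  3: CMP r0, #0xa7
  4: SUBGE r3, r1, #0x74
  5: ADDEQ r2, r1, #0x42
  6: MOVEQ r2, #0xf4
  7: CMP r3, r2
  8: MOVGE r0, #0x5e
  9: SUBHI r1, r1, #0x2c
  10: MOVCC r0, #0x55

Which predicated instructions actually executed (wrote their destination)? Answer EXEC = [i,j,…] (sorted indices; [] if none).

EXEC = [1,2,4,8,9]

0: ✓ CMP  NZCV=0011
1: ✓ ADDHI  r3←0xe0
2: ✓ ADDHI  r0←0x48
3: ✓ CMP  NZCV=1001
4: ✓ SUBGE  r3←0xe7
5: · ADDEQ
6: · MOVEQ
7: ✓ CMP  NZCV=0010
8: ✓ MOVGE  r0←0x5e
9: ✓ SUBHI  r1←0x2f
10: · MOVCC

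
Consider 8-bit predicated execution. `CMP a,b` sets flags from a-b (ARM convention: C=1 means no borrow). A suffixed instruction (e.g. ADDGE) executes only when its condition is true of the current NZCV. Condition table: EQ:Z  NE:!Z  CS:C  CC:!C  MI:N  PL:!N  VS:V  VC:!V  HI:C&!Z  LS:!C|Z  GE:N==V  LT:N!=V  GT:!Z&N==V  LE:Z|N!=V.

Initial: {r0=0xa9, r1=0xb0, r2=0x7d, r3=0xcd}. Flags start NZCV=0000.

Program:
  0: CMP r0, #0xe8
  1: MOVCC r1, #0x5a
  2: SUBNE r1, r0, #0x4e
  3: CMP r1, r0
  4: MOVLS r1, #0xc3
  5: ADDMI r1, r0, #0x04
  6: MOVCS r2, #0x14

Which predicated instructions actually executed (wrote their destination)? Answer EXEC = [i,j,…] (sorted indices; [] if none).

EXEC = [1,2,4,5]

0: ✓ CMP  NZCV=1000
1: ✓ MOVCC  r1←0x5a
2: ✓ SUBNE  r1←0x5b
3: ✓ CMP  NZCV=1001
4: ✓ MOVLS  r1←0xc3
5: ✓ ADDMI  r1←0xad
6: · MOVCS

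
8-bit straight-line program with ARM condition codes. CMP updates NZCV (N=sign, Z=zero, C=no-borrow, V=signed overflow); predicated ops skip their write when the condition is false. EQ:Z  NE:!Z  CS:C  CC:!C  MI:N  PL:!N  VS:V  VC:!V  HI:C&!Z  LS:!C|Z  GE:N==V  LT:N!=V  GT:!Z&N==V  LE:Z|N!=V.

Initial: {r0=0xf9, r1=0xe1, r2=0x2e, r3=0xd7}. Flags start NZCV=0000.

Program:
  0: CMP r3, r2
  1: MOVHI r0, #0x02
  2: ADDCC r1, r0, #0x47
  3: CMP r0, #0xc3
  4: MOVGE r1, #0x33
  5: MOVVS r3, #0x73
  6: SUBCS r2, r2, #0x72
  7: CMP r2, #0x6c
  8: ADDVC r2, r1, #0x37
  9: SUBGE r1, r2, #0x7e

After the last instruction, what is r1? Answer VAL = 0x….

[0] flags=1010 → (cmp)
[1] flags=1010 HI?T → r0=0x02
[2] flags=1010 CC?F → skip
[3] flags=0000 → (cmp)
[4] flags=0000 GE?T → r1=0x33
[5] flags=0000 VS?F → skip
[6] flags=0000 CS?F → skip
[7] flags=1000 → (cmp)
[8] flags=1000 VC?T → r2=0x6a
[9] flags=1000 GE?F → skip

VAL = 0x33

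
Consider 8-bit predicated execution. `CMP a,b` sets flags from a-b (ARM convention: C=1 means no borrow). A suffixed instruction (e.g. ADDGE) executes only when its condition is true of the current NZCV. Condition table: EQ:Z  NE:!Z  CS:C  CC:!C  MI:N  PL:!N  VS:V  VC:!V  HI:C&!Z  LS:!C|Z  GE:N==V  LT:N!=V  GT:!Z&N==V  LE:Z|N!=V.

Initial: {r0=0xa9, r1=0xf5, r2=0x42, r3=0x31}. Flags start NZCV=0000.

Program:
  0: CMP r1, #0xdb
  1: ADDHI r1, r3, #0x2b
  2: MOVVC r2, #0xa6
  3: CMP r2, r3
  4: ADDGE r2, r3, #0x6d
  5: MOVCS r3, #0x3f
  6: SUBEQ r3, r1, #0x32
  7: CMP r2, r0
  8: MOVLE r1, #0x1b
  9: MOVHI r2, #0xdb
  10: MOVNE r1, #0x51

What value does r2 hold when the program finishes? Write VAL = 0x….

VAL = 0xa6

[0] flags=0010 → (cmp)
[1] flags=0010 HI?T → r1=0x5c
[2] flags=0010 VC?T → r2=0xa6
[3] flags=0011 → (cmp)
[4] flags=0011 GE?F → skip
[5] flags=0011 CS?T → r3=0x3f
[6] flags=0011 EQ?F → skip
[7] flags=1000 → (cmp)
[8] flags=1000 LE?T → r1=0x1b
[9] flags=1000 HI?F → skip
[10] flags=1000 NE?T → r1=0x51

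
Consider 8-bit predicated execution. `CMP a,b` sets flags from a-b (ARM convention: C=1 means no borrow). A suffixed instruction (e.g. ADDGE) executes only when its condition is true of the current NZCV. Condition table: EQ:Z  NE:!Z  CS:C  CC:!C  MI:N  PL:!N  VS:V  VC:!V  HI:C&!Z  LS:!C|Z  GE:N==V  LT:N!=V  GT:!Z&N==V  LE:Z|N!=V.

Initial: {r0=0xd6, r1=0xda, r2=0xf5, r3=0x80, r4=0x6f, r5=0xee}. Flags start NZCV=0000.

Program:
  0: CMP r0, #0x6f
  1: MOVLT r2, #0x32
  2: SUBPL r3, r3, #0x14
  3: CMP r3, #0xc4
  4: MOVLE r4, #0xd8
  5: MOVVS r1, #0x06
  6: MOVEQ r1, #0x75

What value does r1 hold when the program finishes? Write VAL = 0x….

VAL = 0x06

0: ✓ CMP  NZCV=0011
1: ✓ MOVLT  r2←0x32
2: ✓ SUBPL  r3←0x6c
3: ✓ CMP  NZCV=1001
4: · MOVLE
5: ✓ MOVVS  r1←0x06
6: · MOVEQ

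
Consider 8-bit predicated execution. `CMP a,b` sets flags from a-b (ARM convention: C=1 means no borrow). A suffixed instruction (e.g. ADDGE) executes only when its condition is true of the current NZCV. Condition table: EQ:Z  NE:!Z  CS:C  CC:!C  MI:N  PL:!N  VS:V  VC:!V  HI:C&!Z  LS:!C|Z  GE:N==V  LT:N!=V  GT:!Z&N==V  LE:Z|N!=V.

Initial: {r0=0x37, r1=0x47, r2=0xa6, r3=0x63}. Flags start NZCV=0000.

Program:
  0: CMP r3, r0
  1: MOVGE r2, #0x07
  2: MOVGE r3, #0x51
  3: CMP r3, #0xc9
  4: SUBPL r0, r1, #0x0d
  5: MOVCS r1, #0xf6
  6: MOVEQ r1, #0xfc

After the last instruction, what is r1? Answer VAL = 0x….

VAL = 0x47

0: ✓ CMP  NZCV=0010
1: ✓ MOVGE  r2←0x07
2: ✓ MOVGE  r3←0x51
3: ✓ CMP  NZCV=1001
4: · SUBPL
5: · MOVCS
6: · MOVEQ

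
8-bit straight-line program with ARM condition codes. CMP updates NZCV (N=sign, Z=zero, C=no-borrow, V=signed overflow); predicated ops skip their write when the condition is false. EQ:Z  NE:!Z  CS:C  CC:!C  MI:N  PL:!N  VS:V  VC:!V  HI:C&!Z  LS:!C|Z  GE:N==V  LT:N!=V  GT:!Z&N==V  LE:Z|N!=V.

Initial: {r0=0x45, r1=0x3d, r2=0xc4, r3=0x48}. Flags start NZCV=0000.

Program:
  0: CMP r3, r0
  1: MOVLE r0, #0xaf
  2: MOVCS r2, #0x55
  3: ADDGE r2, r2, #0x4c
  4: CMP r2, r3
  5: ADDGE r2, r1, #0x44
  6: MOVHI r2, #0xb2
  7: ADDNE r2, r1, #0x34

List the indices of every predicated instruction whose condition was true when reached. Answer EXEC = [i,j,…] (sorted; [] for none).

EXEC = [2,3,6,7]

0: ✓ CMP  NZCV=0010
1: · MOVLE
2: ✓ MOVCS  r2←0x55
3: ✓ ADDGE  r2←0xa1
4: ✓ CMP  NZCV=0011
5: · ADDGE
6: ✓ MOVHI  r2←0xb2
7: ✓ ADDNE  r2←0x71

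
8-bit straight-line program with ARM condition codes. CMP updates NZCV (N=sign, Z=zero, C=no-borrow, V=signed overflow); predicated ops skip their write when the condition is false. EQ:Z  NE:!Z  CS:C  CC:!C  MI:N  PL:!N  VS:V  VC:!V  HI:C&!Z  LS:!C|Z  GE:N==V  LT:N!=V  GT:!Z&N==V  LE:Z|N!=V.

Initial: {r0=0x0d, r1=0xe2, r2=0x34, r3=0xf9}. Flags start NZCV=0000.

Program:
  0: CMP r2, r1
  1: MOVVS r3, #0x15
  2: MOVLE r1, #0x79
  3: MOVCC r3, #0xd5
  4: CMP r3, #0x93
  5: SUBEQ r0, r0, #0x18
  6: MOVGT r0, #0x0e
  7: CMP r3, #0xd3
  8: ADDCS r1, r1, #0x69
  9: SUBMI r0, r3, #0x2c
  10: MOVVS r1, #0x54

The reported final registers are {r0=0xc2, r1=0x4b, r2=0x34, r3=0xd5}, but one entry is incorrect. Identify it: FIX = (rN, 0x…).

[0] flags=0000 → (cmp)
[1] flags=0000 VS?F → skip
[2] flags=0000 LE?F → skip
[3] flags=0000 CC?T → r3=0xd5
[4] flags=0010 → (cmp)
[5] flags=0010 EQ?F → skip
[6] flags=0010 GT?T → r0=0x0e
[7] flags=0010 → (cmp)
[8] flags=0010 CS?T → r1=0x4b
[9] flags=0010 MI?F → skip
[10] flags=0010 VS?F → skip

FIX = (r0, 0x0e)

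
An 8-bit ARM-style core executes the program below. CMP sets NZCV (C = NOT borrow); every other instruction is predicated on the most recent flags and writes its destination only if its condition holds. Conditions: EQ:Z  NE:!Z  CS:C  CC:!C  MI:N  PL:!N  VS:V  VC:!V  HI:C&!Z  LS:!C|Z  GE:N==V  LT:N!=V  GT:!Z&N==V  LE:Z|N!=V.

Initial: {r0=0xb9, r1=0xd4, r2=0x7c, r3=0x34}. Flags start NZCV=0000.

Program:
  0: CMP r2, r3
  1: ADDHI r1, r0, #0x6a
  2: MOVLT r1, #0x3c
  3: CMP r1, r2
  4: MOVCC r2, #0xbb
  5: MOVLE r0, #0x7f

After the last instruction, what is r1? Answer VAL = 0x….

0: ✓ CMP  NZCV=0010
1: ✓ ADDHI  r1←0x23
2: · MOVLT
3: ✓ CMP  NZCV=1000
4: ✓ MOVCC  r2←0xbb
5: ✓ MOVLE  r0←0x7f

VAL = 0x23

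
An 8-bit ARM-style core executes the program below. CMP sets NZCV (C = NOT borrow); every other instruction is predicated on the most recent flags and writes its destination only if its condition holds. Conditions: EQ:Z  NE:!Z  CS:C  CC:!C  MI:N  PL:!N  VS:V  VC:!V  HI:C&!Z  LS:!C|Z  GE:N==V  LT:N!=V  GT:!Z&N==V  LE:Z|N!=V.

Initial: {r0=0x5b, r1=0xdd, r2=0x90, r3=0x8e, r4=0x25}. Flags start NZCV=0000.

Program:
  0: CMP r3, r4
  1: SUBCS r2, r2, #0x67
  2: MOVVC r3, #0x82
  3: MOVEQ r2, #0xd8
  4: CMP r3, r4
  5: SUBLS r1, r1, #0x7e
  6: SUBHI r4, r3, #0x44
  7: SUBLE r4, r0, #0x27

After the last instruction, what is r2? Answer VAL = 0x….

VAL = 0x29

[0] flags=0011 → (cmp)
[1] flags=0011 CS?T → r2=0x29
[2] flags=0011 VC?F → skip
[3] flags=0011 EQ?F → skip
[4] flags=0011 → (cmp)
[5] flags=0011 LS?F → skip
[6] flags=0011 HI?T → r4=0x4a
[7] flags=0011 LE?T → r4=0x34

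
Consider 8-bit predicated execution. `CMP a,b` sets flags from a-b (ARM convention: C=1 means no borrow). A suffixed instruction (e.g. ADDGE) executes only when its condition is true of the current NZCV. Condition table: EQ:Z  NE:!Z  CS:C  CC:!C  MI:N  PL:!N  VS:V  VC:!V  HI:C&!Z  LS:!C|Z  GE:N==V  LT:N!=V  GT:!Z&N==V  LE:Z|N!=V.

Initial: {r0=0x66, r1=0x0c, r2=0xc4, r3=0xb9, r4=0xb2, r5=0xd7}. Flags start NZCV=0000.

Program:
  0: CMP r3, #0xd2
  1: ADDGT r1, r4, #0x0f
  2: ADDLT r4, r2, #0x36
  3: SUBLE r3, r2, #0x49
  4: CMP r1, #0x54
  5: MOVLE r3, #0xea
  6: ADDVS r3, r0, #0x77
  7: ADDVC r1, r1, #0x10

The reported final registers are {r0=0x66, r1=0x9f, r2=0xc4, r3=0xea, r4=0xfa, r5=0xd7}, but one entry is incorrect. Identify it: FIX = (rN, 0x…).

FIX = (r1, 0x1c)

0: ✓ CMP  NZCV=1000
1: · ADDGT
2: ✓ ADDLT  r4←0xfa
3: ✓ SUBLE  r3←0x7b
4: ✓ CMP  NZCV=1000
5: ✓ MOVLE  r3←0xea
6: · ADDVS
7: ✓ ADDVC  r1←0x1c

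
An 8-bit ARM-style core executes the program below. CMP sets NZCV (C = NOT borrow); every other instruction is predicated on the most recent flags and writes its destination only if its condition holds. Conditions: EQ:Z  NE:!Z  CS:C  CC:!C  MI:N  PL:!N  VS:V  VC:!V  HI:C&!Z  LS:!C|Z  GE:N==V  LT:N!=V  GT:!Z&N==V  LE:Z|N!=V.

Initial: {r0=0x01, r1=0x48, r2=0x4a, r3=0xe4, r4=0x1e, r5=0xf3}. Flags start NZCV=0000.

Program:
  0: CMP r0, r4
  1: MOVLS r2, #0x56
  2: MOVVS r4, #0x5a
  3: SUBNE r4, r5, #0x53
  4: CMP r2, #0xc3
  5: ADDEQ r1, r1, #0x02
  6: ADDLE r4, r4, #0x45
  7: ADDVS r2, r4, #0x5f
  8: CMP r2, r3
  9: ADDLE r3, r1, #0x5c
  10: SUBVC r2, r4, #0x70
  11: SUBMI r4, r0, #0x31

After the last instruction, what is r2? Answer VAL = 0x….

0: ✓ CMP  NZCV=1000
1: ✓ MOVLS  r2←0x56
2: · MOVVS
3: ✓ SUBNE  r4←0xa0
4: ✓ CMP  NZCV=1001
5: · ADDEQ
6: · ADDLE
7: ✓ ADDVS  r2←0xff
8: ✓ CMP  NZCV=0010
9: · ADDLE
10: ✓ SUBVC  r2←0x30
11: · SUBMI

VAL = 0x30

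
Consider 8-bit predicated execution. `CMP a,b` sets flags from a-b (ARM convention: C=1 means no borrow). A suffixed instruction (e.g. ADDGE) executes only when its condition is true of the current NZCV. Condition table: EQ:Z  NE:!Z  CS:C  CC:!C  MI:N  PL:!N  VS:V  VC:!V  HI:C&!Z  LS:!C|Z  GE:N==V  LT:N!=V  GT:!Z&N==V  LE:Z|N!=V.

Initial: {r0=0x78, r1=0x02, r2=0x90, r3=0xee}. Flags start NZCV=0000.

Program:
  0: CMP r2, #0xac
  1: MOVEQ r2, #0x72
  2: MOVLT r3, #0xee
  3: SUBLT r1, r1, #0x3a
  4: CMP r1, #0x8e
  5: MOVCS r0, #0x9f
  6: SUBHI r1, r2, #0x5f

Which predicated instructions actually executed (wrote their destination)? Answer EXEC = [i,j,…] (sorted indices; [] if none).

0: ✓ CMP  NZCV=1000
1: · MOVEQ
2: ✓ MOVLT  r3←0xee
3: ✓ SUBLT  r1←0xc8
4: ✓ CMP  NZCV=0010
5: ✓ MOVCS  r0←0x9f
6: ✓ SUBHI  r1←0x31

EXEC = [2,3,5,6]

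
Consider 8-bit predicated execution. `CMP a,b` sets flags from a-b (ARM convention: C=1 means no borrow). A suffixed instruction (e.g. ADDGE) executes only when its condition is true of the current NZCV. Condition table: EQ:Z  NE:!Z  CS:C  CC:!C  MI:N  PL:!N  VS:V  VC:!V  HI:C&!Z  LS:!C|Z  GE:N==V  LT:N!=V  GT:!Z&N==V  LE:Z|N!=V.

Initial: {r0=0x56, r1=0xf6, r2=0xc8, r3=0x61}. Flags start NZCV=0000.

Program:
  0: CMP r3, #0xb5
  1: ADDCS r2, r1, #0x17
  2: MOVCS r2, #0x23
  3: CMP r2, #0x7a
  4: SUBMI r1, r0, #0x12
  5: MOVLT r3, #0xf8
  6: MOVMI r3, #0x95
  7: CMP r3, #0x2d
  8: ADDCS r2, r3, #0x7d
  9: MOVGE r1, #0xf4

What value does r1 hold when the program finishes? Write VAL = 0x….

VAL = 0xf6

[0] flags=1001 → (cmp)
[1] flags=1001 CS?F → skip
[2] flags=1001 CS?F → skip
[3] flags=0011 → (cmp)
[4] flags=0011 MI?F → skip
[5] flags=0011 LT?T → r3=0xf8
[6] flags=0011 MI?F → skip
[7] flags=1010 → (cmp)
[8] flags=1010 CS?T → r2=0x75
[9] flags=1010 GE?F → skip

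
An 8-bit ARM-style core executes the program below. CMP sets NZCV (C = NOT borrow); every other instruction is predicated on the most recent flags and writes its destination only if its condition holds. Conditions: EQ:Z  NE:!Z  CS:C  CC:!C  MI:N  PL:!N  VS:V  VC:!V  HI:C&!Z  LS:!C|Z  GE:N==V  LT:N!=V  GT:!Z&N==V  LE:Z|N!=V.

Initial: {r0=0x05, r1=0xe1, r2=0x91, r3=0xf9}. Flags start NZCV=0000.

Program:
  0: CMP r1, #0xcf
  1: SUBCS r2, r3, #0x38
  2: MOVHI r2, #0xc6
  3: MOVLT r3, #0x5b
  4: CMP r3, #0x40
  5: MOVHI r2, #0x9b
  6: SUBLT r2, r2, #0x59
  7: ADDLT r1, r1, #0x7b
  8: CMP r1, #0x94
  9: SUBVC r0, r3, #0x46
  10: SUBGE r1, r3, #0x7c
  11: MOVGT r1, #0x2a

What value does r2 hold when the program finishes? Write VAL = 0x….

VAL = 0x42

[0] flags=0010 → (cmp)
[1] flags=0010 CS?T → r2=0xc1
[2] flags=0010 HI?T → r2=0xc6
[3] flags=0010 LT?F → skip
[4] flags=1010 → (cmp)
[5] flags=1010 HI?T → r2=0x9b
[6] flags=1010 LT?T → r2=0x42
[7] flags=1010 LT?T → r1=0x5c
[8] flags=1001 → (cmp)
[9] flags=1001 VC?F → skip
[10] flags=1001 GE?T → r1=0x7d
[11] flags=1001 GT?T → r1=0x2a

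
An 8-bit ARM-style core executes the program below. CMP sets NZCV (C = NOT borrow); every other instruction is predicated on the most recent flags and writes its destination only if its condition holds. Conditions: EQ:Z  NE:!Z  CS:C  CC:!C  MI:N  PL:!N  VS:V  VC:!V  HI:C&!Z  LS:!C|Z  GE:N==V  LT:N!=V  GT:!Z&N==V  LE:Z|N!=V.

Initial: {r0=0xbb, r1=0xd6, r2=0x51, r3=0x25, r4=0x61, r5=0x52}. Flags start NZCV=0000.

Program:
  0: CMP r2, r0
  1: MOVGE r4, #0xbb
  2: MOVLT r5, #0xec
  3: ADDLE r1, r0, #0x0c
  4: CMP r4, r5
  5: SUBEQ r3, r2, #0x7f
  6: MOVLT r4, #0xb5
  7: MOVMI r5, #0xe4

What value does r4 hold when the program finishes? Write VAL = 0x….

0: ✓ CMP  NZCV=1001
1: ✓ MOVGE  r4←0xbb
2: · MOVLT
3: · ADDLE
4: ✓ CMP  NZCV=0011
5: · SUBEQ
6: ✓ MOVLT  r4←0xb5
7: · MOVMI

VAL = 0xb5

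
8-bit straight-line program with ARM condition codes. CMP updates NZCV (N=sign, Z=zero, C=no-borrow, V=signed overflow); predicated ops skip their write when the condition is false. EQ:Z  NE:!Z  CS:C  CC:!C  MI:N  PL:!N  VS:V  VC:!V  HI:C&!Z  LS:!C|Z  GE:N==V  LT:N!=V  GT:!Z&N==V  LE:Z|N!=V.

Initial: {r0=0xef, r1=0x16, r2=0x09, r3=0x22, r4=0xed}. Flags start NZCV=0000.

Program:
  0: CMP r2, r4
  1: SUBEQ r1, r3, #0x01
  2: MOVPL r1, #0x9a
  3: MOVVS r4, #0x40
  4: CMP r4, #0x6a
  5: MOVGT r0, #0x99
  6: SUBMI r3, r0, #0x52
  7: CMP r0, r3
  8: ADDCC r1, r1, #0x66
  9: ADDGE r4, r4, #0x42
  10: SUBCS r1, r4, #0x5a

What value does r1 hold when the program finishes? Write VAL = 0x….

VAL = 0xd5

[0] flags=0000 → (cmp)
[1] flags=0000 EQ?F → skip
[2] flags=0000 PL?T → r1=0x9a
[3] flags=0000 VS?F → skip
[4] flags=1010 → (cmp)
[5] flags=1010 GT?F → skip
[6] flags=1010 MI?T → r3=0x9d
[7] flags=0010 → (cmp)
[8] flags=0010 CC?F → skip
[9] flags=0010 GE?T → r4=0x2f
[10] flags=0010 CS?T → r1=0xd5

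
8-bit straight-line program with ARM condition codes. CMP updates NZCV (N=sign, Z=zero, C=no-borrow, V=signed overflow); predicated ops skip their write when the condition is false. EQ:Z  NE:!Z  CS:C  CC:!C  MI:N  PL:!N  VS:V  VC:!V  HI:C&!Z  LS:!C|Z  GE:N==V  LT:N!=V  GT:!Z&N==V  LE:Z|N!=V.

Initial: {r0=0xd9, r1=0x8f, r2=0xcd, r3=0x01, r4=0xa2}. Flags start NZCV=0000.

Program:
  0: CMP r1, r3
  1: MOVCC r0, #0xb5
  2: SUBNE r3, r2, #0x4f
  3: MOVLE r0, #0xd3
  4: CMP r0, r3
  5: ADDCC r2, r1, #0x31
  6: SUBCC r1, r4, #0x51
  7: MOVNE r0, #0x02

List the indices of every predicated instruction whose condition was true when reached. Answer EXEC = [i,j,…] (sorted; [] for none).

EXEC = [2,3,7]

[0] flags=1010 → (cmp)
[1] flags=1010 CC?F → skip
[2] flags=1010 NE?T → r3=0x7e
[3] flags=1010 LE?T → r0=0xd3
[4] flags=0011 → (cmp)
[5] flags=0011 CC?F → skip
[6] flags=0011 CC?F → skip
[7] flags=0011 NE?T → r0=0x02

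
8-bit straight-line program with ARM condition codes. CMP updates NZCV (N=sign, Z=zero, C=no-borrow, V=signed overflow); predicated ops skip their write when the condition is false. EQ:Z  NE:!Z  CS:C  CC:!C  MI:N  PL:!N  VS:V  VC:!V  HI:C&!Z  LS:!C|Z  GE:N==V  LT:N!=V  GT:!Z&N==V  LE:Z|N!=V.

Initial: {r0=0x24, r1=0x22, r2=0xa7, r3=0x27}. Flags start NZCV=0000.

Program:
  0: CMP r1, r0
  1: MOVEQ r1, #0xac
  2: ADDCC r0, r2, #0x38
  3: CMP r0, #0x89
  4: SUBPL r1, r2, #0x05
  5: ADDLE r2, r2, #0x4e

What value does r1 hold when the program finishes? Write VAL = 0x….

0: ✓ CMP  NZCV=1000
1: · MOVEQ
2: ✓ ADDCC  r0←0xdf
3: ✓ CMP  NZCV=0010
4: ✓ SUBPL  r1←0xa2
5: · ADDLE

VAL = 0xa2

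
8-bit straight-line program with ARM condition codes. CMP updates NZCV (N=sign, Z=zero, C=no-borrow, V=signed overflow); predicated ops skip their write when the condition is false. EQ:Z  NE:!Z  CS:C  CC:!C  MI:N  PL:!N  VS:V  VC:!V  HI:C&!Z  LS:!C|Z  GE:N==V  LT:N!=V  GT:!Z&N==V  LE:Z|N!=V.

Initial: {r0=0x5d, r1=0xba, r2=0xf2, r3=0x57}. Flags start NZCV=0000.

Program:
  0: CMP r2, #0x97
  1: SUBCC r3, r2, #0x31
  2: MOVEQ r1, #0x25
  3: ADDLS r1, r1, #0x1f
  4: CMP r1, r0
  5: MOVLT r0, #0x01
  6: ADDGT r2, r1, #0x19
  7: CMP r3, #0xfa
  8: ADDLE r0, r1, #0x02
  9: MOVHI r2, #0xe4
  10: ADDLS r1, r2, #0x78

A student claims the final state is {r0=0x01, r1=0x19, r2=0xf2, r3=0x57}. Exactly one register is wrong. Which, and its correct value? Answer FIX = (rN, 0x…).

FIX = (r1, 0x6a)

[0] flags=0010 → (cmp)
[1] flags=0010 CC?F → skip
[2] flags=0010 EQ?F → skip
[3] flags=0010 LS?F → skip
[4] flags=0011 → (cmp)
[5] flags=0011 LT?T → r0=0x01
[6] flags=0011 GT?F → skip
[7] flags=0000 → (cmp)
[8] flags=0000 LE?F → skip
[9] flags=0000 HI?F → skip
[10] flags=0000 LS?T → r1=0x6a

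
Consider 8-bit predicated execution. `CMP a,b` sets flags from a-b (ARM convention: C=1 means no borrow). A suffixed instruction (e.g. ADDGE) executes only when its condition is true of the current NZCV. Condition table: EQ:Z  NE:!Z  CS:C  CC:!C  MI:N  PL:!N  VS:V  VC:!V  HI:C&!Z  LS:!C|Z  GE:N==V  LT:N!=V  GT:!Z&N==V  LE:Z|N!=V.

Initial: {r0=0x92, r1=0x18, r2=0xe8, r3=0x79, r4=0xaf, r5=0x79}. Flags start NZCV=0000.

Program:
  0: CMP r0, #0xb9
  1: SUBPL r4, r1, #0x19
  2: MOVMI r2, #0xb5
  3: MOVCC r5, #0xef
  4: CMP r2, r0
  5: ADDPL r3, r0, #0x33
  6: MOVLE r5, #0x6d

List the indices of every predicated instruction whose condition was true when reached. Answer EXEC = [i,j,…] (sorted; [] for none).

EXEC = [2,3,5]

[0] flags=1000 → (cmp)
[1] flags=1000 PL?F → skip
[2] flags=1000 MI?T → r2=0xb5
[3] flags=1000 CC?T → r5=0xef
[4] flags=0010 → (cmp)
[5] flags=0010 PL?T → r3=0xc5
[6] flags=0010 LE?F → skip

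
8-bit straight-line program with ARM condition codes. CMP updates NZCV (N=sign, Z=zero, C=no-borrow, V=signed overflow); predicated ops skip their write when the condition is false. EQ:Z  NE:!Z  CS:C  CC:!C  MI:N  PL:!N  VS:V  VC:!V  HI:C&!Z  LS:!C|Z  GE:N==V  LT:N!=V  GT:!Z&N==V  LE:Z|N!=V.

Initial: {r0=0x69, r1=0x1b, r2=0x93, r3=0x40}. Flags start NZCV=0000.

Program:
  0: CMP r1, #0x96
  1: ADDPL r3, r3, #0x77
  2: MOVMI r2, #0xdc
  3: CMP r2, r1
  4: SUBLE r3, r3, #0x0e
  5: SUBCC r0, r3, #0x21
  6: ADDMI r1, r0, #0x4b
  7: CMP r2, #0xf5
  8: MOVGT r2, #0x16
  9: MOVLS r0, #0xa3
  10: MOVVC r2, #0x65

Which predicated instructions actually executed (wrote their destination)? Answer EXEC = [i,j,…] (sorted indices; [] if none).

[0] flags=1001 → (cmp)
[1] flags=1001 PL?F → skip
[2] flags=1001 MI?T → r2=0xdc
[3] flags=1010 → (cmp)
[4] flags=1010 LE?T → r3=0x32
[5] flags=1010 CC?F → skip
[6] flags=1010 MI?T → r1=0xb4
[7] flags=1000 → (cmp)
[8] flags=1000 GT?F → skip
[9] flags=1000 LS?T → r0=0xa3
[10] flags=1000 VC?T → r2=0x65

EXEC = [2,4,6,9,10]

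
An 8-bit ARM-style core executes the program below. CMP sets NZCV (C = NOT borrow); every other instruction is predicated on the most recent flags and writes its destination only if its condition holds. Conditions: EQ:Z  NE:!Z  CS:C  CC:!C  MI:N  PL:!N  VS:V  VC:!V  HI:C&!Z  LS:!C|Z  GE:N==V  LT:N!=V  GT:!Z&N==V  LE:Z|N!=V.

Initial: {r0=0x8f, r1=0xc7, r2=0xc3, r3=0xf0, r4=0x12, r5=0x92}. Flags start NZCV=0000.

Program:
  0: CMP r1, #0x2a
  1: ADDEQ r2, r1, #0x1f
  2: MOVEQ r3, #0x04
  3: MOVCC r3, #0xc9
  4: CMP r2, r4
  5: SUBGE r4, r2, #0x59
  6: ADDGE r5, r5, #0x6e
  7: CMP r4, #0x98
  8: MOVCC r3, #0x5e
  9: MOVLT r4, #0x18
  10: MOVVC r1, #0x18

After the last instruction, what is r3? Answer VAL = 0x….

0: ✓ CMP  NZCV=1010
1: · ADDEQ
2: · MOVEQ
3: · MOVCC
4: ✓ CMP  NZCV=1010
5: · SUBGE
6: · ADDGE
7: ✓ CMP  NZCV=0000
8: ✓ MOVCC  r3←0x5e
9: · MOVLT
10: ✓ MOVVC  r1←0x18

VAL = 0x5e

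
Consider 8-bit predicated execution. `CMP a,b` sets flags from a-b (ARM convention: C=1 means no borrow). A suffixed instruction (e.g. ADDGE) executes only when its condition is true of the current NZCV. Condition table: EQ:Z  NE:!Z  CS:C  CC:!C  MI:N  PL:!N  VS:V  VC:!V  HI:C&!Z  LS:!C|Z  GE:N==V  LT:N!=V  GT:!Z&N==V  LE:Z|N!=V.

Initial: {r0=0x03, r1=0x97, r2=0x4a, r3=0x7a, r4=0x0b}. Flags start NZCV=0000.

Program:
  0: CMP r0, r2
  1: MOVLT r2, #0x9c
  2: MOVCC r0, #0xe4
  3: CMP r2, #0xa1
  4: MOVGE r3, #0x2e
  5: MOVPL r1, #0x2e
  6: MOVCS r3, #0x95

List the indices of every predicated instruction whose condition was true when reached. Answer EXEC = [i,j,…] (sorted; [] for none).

EXEC = [1,2]

[0] flags=1000 → (cmp)
[1] flags=1000 LT?T → r2=0x9c
[2] flags=1000 CC?T → r0=0xe4
[3] flags=1000 → (cmp)
[4] flags=1000 GE?F → skip
[5] flags=1000 PL?F → skip
[6] flags=1000 CS?F → skip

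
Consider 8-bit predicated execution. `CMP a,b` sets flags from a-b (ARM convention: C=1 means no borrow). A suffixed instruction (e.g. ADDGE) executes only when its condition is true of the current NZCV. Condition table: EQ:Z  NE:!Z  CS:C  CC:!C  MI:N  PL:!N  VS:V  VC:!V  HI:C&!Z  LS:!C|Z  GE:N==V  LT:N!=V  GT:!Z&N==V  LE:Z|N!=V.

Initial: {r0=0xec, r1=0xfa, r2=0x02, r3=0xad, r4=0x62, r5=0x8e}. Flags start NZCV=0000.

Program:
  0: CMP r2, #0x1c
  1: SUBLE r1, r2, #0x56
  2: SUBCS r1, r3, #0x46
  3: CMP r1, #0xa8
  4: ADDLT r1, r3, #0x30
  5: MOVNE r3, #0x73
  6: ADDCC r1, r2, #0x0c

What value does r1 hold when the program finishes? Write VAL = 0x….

0: ✓ CMP  NZCV=1000
1: ✓ SUBLE  r1←0xac
2: · SUBCS
3: ✓ CMP  NZCV=0010
4: · ADDLT
5: ✓ MOVNE  r3←0x73
6: · ADDCC

VAL = 0xac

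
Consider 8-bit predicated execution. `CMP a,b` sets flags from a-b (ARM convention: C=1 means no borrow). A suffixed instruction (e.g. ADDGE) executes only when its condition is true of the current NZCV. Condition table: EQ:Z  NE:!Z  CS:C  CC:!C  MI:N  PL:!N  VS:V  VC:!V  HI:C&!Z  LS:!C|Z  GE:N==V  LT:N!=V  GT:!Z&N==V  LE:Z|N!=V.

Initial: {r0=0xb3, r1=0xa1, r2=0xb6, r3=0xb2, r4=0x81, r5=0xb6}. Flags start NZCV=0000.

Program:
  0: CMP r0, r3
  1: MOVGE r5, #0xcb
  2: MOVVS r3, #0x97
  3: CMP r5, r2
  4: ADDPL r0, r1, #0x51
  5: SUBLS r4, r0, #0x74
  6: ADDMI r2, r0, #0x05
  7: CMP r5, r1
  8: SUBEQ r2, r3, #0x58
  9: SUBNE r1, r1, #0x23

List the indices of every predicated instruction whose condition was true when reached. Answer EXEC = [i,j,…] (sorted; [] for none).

EXEC = [1,4,9]

[0] flags=0010 → (cmp)
[1] flags=0010 GE?T → r5=0xcb
[2] flags=0010 VS?F → skip
[3] flags=0010 → (cmp)
[4] flags=0010 PL?T → r0=0xf2
[5] flags=0010 LS?F → skip
[6] flags=0010 MI?F → skip
[7] flags=0010 → (cmp)
[8] flags=0010 EQ?F → skip
[9] flags=0010 NE?T → r1=0x7e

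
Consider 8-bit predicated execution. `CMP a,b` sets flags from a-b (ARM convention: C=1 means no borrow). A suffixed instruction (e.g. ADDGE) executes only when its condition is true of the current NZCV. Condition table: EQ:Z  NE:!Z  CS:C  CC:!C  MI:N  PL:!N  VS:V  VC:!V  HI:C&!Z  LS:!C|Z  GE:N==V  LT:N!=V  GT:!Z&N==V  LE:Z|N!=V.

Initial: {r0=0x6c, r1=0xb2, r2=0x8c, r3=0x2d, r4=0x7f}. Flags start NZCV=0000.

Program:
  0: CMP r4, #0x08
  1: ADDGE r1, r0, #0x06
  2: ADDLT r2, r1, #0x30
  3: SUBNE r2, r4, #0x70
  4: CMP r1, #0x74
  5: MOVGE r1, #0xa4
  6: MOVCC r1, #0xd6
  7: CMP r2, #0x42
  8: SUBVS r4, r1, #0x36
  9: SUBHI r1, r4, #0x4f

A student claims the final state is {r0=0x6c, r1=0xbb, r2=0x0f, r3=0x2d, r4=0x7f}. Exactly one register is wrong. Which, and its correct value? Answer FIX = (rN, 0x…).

FIX = (r1, 0xd6)

[0] flags=0010 → (cmp)
[1] flags=0010 GE?T → r1=0x72
[2] flags=0010 LT?F → skip
[3] flags=0010 NE?T → r2=0x0f
[4] flags=1000 → (cmp)
[5] flags=1000 GE?F → skip
[6] flags=1000 CC?T → r1=0xd6
[7] flags=1000 → (cmp)
[8] flags=1000 VS?F → skip
[9] flags=1000 HI?F → skip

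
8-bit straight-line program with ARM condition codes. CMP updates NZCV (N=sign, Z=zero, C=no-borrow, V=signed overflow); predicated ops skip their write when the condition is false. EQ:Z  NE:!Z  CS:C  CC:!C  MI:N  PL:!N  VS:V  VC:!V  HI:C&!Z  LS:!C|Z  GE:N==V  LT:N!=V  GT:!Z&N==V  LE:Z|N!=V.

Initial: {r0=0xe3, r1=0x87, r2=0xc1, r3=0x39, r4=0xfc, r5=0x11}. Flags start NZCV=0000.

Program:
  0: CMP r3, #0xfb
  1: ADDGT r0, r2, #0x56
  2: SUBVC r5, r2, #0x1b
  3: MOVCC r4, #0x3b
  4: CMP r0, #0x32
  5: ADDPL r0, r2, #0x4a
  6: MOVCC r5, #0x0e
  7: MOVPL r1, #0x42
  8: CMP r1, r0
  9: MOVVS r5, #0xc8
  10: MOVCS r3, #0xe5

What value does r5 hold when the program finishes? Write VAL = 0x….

VAL = 0xc8

[0] flags=0000 → (cmp)
[1] flags=0000 GT?T → r0=0x17
[2] flags=0000 VC?T → r5=0xa6
[3] flags=0000 CC?T → r4=0x3b
[4] flags=1000 → (cmp)
[5] flags=1000 PL?F → skip
[6] flags=1000 CC?T → r5=0x0e
[7] flags=1000 PL?F → skip
[8] flags=0011 → (cmp)
[9] flags=0011 VS?T → r5=0xc8
[10] flags=0011 CS?T → r3=0xe5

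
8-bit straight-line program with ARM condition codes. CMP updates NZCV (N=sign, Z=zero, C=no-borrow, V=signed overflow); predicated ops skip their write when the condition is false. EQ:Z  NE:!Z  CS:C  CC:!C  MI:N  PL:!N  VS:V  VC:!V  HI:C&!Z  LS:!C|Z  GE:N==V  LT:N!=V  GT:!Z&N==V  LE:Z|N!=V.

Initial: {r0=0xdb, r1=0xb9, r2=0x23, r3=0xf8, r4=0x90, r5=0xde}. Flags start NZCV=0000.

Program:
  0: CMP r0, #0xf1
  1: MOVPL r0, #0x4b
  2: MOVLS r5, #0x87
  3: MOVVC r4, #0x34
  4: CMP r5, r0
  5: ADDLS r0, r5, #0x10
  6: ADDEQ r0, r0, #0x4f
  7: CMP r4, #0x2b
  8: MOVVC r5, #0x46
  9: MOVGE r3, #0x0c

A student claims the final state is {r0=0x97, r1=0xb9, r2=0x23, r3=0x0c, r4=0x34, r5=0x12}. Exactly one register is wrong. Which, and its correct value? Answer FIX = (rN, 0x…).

0: ✓ CMP  NZCV=1000
1: · MOVPL
2: ✓ MOVLS  r5←0x87
3: ✓ MOVVC  r4←0x34
4: ✓ CMP  NZCV=1000
5: ✓ ADDLS  r0←0x97
6: · ADDEQ
7: ✓ CMP  NZCV=0010
8: ✓ MOVVC  r5←0x46
9: ✓ MOVGE  r3←0x0c

FIX = (r5, 0x46)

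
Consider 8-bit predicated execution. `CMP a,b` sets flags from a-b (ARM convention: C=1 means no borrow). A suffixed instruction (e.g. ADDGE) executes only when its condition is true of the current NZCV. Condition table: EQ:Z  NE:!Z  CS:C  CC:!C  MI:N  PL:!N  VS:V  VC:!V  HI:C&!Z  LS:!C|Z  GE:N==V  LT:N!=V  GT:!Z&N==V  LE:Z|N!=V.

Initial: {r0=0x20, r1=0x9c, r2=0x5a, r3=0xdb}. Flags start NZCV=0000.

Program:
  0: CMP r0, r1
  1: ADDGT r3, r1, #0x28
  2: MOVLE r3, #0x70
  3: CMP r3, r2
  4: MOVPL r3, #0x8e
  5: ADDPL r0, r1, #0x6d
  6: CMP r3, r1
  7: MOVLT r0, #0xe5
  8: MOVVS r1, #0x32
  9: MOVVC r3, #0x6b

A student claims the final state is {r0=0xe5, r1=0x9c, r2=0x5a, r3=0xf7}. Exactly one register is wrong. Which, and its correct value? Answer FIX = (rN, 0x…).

0: ✓ CMP  NZCV=1001
1: ✓ ADDGT  r3←0xc4
2: · MOVLE
3: ✓ CMP  NZCV=0011
4: ✓ MOVPL  r3←0x8e
5: ✓ ADDPL  r0←0x09
6: ✓ CMP  NZCV=1000
7: ✓ MOVLT  r0←0xe5
8: · MOVVS
9: ✓ MOVVC  r3←0x6b

FIX = (r3, 0x6b)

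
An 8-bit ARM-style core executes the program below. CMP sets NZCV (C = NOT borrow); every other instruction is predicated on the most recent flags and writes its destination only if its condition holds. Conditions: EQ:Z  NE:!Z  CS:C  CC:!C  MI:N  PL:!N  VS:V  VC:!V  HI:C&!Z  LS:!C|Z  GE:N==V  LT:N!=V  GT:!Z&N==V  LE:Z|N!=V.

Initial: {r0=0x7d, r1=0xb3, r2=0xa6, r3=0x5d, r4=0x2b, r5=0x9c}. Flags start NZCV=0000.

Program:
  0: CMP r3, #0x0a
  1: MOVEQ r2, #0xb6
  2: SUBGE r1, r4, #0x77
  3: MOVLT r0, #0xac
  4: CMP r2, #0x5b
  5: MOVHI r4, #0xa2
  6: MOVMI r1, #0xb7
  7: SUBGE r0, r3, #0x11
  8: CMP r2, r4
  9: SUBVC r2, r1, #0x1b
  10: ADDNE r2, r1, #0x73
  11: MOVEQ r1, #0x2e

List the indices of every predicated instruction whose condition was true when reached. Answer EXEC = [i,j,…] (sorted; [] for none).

[0] flags=0010 → (cmp)
[1] flags=0010 EQ?F → skip
[2] flags=0010 GE?T → r1=0xb4
[3] flags=0010 LT?F → skip
[4] flags=0011 → (cmp)
[5] flags=0011 HI?T → r4=0xa2
[6] flags=0011 MI?F → skip
[7] flags=0011 GE?F → skip
[8] flags=0010 → (cmp)
[9] flags=0010 VC?T → r2=0x99
[10] flags=0010 NE?T → r2=0x27
[11] flags=0010 EQ?F → skip

EXEC = [2,5,9,10]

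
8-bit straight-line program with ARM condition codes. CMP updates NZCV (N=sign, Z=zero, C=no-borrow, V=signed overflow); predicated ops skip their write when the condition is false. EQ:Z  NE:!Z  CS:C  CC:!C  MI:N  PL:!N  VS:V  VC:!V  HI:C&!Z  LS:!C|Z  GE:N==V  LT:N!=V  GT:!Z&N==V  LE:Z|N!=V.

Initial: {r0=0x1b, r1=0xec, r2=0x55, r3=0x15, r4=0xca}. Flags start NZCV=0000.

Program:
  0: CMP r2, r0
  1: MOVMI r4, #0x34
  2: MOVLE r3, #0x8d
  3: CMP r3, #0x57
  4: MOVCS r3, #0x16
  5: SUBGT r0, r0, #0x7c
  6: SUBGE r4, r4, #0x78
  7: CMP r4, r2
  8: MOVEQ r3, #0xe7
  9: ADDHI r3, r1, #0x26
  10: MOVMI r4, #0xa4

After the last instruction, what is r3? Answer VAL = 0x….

0: ✓ CMP  NZCV=0010
1: · MOVMI
2: · MOVLE
3: ✓ CMP  NZCV=1000
4: · MOVCS
5: · SUBGT
6: · SUBGE
7: ✓ CMP  NZCV=0011
8: · MOVEQ
9: ✓ ADDHI  r3←0x12
10: · MOVMI

VAL = 0x12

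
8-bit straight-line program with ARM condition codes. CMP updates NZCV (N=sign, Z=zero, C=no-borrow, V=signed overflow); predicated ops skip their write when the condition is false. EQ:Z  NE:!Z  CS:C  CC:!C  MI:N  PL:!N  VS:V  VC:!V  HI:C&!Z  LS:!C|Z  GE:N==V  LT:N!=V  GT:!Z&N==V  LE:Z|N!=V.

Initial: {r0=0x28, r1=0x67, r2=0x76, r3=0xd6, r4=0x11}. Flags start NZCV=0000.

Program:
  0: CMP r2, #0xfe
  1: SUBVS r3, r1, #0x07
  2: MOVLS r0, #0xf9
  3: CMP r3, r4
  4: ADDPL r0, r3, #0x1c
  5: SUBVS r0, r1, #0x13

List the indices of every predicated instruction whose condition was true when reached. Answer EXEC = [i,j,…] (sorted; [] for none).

EXEC = [2]

0: ✓ CMP  NZCV=0000
1: · SUBVS
2: ✓ MOVLS  r0←0xf9
3: ✓ CMP  NZCV=1010
4: · ADDPL
5: · SUBVS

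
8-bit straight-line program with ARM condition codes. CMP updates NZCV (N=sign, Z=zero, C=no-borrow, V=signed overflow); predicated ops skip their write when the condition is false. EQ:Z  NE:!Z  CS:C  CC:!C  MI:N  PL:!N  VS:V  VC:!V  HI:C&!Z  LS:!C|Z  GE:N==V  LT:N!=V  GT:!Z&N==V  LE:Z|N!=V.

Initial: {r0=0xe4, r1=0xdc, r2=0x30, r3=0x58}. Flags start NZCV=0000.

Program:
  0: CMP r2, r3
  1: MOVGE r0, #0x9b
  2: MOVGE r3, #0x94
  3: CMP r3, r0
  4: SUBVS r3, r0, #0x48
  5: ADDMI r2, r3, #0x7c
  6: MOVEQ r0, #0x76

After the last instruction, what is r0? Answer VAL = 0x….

[0] flags=1000 → (cmp)
[1] flags=1000 GE?F → skip
[2] flags=1000 GE?F → skip
[3] flags=0000 → (cmp)
[4] flags=0000 VS?F → skip
[5] flags=0000 MI?F → skip
[6] flags=0000 EQ?F → skip

VAL = 0xe4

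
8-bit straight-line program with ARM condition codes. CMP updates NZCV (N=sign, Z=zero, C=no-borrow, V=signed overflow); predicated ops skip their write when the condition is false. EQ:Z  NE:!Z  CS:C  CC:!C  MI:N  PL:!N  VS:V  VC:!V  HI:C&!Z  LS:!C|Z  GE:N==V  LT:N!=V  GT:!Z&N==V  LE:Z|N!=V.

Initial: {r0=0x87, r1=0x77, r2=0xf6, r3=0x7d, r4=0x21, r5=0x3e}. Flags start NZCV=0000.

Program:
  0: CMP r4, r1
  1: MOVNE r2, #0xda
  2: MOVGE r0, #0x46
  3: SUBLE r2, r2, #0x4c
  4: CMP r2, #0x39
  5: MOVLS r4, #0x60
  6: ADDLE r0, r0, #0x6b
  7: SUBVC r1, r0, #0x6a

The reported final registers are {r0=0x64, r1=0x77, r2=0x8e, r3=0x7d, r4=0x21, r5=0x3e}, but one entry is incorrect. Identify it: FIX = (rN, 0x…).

[0] flags=1000 → (cmp)
[1] flags=1000 NE?T → r2=0xda
[2] flags=1000 GE?F → skip
[3] flags=1000 LE?T → r2=0x8e
[4] flags=0011 → (cmp)
[5] flags=0011 LS?F → skip
[6] flags=0011 LE?T → r0=0xf2
[7] flags=0011 VC?F → skip

FIX = (r0, 0xf2)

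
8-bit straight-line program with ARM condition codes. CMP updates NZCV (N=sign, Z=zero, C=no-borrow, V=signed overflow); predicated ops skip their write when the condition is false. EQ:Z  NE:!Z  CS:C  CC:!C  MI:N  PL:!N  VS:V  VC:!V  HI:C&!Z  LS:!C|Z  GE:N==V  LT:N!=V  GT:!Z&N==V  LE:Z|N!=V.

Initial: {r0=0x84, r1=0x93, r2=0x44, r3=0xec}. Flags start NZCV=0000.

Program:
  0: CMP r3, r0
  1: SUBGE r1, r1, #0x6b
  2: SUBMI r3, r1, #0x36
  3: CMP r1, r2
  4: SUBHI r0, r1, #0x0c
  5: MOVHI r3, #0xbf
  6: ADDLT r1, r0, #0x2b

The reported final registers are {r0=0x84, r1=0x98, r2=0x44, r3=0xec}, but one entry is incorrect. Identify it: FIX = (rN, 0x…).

0: ✓ CMP  NZCV=0010
1: ✓ SUBGE  r1←0x28
2: · SUBMI
3: ✓ CMP  NZCV=1000
4: · SUBHI
5: · MOVHI
6: ✓ ADDLT  r1←0xaf

FIX = (r1, 0xaf)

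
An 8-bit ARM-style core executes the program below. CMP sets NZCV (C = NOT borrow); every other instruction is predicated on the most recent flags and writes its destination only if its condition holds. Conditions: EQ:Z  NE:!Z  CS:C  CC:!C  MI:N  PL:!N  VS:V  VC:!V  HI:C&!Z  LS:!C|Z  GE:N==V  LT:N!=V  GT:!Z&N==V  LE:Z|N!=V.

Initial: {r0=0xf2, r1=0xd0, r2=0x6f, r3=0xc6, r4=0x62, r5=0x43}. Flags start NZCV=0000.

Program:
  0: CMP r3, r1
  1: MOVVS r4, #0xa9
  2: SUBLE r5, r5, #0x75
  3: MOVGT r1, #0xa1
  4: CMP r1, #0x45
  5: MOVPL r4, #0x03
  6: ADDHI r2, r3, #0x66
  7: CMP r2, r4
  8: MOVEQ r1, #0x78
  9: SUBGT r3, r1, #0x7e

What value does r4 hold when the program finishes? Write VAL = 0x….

0: ✓ CMP  NZCV=1000
1: · MOVVS
2: ✓ SUBLE  r5←0xce
3: · MOVGT
4: ✓ CMP  NZCV=1010
5: · MOVPL
6: ✓ ADDHI  r2←0x2c
7: ✓ CMP  NZCV=1000
8: · MOVEQ
9: · SUBGT

VAL = 0x62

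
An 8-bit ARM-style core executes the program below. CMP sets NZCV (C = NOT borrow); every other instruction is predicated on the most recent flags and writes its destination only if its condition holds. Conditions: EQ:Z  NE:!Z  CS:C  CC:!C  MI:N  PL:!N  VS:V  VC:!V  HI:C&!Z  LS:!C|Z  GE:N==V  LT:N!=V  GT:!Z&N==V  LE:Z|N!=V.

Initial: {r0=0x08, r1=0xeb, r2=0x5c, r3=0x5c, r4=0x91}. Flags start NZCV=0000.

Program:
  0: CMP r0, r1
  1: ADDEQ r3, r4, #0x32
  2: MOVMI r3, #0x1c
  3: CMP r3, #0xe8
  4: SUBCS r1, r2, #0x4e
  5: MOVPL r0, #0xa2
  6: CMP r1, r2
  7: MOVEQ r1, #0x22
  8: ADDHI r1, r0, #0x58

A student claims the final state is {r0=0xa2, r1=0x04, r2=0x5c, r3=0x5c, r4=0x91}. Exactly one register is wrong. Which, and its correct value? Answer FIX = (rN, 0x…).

FIX = (r1, 0xfa)

[0] flags=0000 → (cmp)
[1] flags=0000 EQ?F → skip
[2] flags=0000 MI?F → skip
[3] flags=0000 → (cmp)
[4] flags=0000 CS?F → skip
[5] flags=0000 PL?T → r0=0xa2
[6] flags=1010 → (cmp)
[7] flags=1010 EQ?F → skip
[8] flags=1010 HI?T → r1=0xfa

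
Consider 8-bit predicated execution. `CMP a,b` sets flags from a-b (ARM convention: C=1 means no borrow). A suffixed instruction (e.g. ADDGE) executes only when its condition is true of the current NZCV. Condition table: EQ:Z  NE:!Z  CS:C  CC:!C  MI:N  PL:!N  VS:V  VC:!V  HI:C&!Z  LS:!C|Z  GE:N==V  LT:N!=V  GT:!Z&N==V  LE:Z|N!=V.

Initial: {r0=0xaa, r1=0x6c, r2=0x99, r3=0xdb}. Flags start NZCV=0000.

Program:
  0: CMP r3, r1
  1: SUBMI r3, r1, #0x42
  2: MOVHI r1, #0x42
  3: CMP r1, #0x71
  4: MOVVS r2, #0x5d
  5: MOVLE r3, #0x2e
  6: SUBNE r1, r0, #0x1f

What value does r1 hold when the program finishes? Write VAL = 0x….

0: ✓ CMP  NZCV=0011
1: · SUBMI
2: ✓ MOVHI  r1←0x42
3: ✓ CMP  NZCV=1000
4: · MOVVS
5: ✓ MOVLE  r3←0x2e
6: ✓ SUBNE  r1←0x8b

VAL = 0x8b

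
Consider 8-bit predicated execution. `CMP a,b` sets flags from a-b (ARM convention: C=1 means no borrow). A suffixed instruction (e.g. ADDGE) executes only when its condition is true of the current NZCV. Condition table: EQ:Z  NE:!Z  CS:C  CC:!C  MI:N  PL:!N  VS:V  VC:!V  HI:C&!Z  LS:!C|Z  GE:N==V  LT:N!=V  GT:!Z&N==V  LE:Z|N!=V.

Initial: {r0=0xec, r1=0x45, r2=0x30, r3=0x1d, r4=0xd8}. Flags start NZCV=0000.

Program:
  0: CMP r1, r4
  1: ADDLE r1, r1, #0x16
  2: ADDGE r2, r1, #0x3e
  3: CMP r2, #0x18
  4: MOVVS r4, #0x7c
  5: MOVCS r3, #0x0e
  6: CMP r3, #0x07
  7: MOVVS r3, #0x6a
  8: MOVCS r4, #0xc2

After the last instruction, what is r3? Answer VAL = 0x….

VAL = 0x0e

[0] flags=0000 → (cmp)
[1] flags=0000 LE?F → skip
[2] flags=0000 GE?T → r2=0x83
[3] flags=0011 → (cmp)
[4] flags=0011 VS?T → r4=0x7c
[5] flags=0011 CS?T → r3=0x0e
[6] flags=0010 → (cmp)
[7] flags=0010 VS?F → skip
[8] flags=0010 CS?T → r4=0xc2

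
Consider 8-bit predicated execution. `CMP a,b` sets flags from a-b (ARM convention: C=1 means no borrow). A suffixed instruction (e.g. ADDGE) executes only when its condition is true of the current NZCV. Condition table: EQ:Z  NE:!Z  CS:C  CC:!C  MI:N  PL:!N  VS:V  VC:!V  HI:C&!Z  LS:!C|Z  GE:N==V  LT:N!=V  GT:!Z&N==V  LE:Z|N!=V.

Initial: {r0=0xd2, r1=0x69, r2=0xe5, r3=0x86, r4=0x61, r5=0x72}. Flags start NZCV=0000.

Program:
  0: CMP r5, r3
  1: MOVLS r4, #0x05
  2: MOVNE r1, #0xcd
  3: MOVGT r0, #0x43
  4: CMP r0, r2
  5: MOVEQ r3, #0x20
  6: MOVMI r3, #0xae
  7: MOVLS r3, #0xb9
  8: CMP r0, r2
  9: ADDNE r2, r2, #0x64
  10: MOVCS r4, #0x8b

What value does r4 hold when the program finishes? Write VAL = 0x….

0: ✓ CMP  NZCV=1001
1: ✓ MOVLS  r4←0x05
2: ✓ MOVNE  r1←0xcd
3: ✓ MOVGT  r0←0x43
4: ✓ CMP  NZCV=0000
5: · MOVEQ
6: · MOVMI
7: ✓ MOVLS  r3←0xb9
8: ✓ CMP  NZCV=0000
9: ✓ ADDNE  r2←0x49
10: · MOVCS

VAL = 0x05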